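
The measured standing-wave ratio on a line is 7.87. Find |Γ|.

|Γ| ≈ 0.775

|Γ| = (S − 1)/(S + 1) = (7.87 − 1)/(7.87 + 1) = 6.87/8.87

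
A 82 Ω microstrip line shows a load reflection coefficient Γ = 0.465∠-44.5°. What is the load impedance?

Z_L ≈ 116 − j96.7 Ω

Z_L = Z_0·(1 + Γ)/(1 − Γ) = 82·(1.33 − j0.326)/(0.668 + j0.326)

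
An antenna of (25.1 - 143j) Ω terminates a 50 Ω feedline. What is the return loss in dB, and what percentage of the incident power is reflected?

RL ≈ 0.928 dB; 80.8% of incident power reflected

Γ = (-24.9 − j143)/(75.1 − j143), |Γ| = 0.899
RL = −20·log₁₀(0.899) = 0.928 dB
P_refl/P_inc = |Γ|² = 0.808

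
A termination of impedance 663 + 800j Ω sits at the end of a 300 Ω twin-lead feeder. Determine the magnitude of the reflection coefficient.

Γ = (Z_L − Z_0)/(Z_L + Z_0) = (363 + j800)/(963 + j800)
|Γ| = 879/1250

|Γ| ≈ 0.702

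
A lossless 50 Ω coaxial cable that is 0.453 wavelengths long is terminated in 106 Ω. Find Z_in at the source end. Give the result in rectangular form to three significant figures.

βl = 2π × 0.453 = 163°
tan(βl) = tan(163°) = -0.304
Z_in = Z_0·(Z_L + jZ_0·tanβl)/(Z_0 + jZ_L·tanβl)
     = 50·(106 − j15.2)/(50 − j32.2)

Z_in ≈ 81.8 + j37.5 Ω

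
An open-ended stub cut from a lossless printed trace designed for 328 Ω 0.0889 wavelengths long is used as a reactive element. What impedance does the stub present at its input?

βl = 2π × 0.0889 = 32°
tan(βl) = 0.625
For an open-ended stub, Z_in = −jZ_0·cot(βl) = −jZ_0/tan(βl)

Z_in ≈ −j525 Ω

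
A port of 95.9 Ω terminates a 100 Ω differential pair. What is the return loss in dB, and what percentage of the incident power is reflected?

RL ≈ 33.6 dB; 0.0438% of incident power reflected

Γ = (95.9 − 100)/(95.9 + 100) = -0.0209
RL = −20·log₁₀(0.0209) = 33.6 dB
P_refl/P_inc = |Γ|² = 0.000438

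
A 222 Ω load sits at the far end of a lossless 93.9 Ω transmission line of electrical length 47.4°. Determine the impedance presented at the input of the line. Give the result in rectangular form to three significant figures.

tan(βl) = tan(47.4°) = 1.09
Z_in = Z_0·(Z_L + jZ_0·tanβl)/(Z_0 + jZ_L·tanβl)
     = 93.9·(222 + j102)/(93.9 + j241)

Z_in ≈ 63.7 − j61.6 Ω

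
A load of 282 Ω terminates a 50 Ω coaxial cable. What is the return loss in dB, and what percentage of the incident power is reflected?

Γ = (282 − 50)/(282 + 50) = 0.699
RL = −20·log₁₀(0.699) = 3.11 dB
P_refl/P_inc = |Γ|² = 0.488

RL ≈ 3.11 dB; 48.8% of incident power reflected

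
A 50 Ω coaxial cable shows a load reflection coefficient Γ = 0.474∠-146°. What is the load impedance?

Z_L ≈ 19.3 − j13.2 Ω

Z_L = Z_0·(1 + Γ)/(1 − Γ) = 50·(0.607 − j0.265)/(1.39 + j0.265)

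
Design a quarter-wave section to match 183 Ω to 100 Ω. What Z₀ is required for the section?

Z_qwt = √(Z_0·R_L) = √(100 × 183) = √18300

Z_qwt ≈ 135 Ω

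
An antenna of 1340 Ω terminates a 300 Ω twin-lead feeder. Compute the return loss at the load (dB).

RL ≈ 3.96 dB

Γ = (1340 − 300)/(1340 + 300) = 0.634
RL = −20·log₁₀|Γ| = −20·log₁₀(0.634)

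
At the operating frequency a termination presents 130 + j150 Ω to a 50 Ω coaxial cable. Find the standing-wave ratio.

Γ = (Z_L − Z_0)/(Z_L + Z_0) = (80 + j150)/(180 + j150)
|Γ| = 170/234 = 0.726
VSWR = (1 + |Γ|)/(1 − |Γ|) = 1.73/0.274

VSWR ≈ 6.29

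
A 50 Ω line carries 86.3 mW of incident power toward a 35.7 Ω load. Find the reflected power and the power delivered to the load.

Γ = (35.7 − 50)/(35.7 + 50) = -0.167
|Γ|² = 0.0278
P_refl = |Γ|²·P_inc = 2.4 mW, P_del = (1 − |Γ|²)·P_inc = 83.9 mW

P_reflected ≈ 2.4 mW; P_delivered ≈ 83.9 mW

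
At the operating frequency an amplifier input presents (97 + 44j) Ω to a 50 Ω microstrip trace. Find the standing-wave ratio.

Γ = (Z_L − Z_0)/(Z_L + Z_0) = (47 + j44)/(147 + j44)
|Γ| = 64.4/153 = 0.42
VSWR = (1 + |Γ|)/(1 − |Γ|) = 1.42/0.58

VSWR ≈ 2.45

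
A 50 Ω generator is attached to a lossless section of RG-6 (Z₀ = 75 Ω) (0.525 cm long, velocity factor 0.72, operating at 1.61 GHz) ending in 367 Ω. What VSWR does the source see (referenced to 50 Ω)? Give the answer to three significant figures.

λ = v/f = 0.72·c / 1.61 GHz = 0.134 m
βl = 2π·l/λ = 2π × 0.0391 = 14.1°
tan(βl) = 0.251
Z_in = Z_0·(Z_L + jZ_0·tanβl)/(Z_0 + jZ_L·tanβl) = 156 − j172 Ω
Γ_s = (Z_in − Z_s)/(Z_in + Z_s) = (106 − j172)/(206 − j172), |Γ_s| = 0.753
VSWR = (1 + |Γ_s|)/(1 − |Γ_s|)

VSWR ≈ 7.1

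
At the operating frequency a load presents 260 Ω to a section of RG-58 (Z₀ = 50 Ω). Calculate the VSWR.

VSWR ≈ 5.2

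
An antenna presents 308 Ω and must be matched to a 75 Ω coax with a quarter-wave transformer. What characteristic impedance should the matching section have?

Z_qwt ≈ 152 Ω

Z_qwt = √(Z_0·R_L) = √(75 × 308) = √23100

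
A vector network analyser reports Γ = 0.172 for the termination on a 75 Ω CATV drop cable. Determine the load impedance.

Z_L = Z_0·(1 + Γ)/(1 − Γ) = 75·(1.17)/(0.828)

Z_L ≈ 106 Ω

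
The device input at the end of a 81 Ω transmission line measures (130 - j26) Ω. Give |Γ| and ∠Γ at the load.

Γ ≈ 0.261 ∠ -20.9°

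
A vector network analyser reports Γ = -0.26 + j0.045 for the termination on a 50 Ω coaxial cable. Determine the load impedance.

Z_L = Z_0·(1 + Γ)/(1 − Γ) = 50·(0.74 + j0.045)/(1.26 − j0.045)

Z_L ≈ 29.3 + j2.83 Ω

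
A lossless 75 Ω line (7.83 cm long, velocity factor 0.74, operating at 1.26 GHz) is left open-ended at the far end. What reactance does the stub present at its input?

λ = v/f = 0.74·c / 1.26 GHz = 0.176 m
βl = 2π·l/λ = 2π × 0.444 = 160°
tan(βl) = -0.364
For an open-ended stub, Z_in = −jZ_0·cot(βl) = −jZ_0/tan(βl)

X_in ≈ 206 Ω (inductive)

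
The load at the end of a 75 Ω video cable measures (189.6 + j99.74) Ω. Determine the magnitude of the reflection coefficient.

|Γ| ≈ 0.537

Γ = (Z_L − Z_0)/(Z_L + Z_0) = (114.6 + j99.74)/(264.6 + j99.74)
|Γ| = 152/283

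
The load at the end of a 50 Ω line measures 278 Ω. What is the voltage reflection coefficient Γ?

Γ = (Z_L − Z_0)/(Z_L + Z_0) = (278 − 50)/(278 + 50) = 228/328

Γ = 0.695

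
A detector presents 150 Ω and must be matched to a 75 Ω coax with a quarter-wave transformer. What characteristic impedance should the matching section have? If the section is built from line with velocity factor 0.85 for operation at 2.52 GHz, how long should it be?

Z_qwt = √(Z_0·R_L) = √(75 × 150) = √11250
λ = 0.85·c/f = 0.101 m, so l = λ/4 = 0.0253 m

Z_qwt ≈ 106 Ω; length ≈ 2.53 cm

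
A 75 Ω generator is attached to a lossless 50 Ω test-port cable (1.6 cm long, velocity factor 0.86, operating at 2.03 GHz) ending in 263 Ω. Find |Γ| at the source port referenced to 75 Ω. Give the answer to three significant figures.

|Γ| ≈ 0.704

λ = v/f = 0.86·c / 2.03 GHz = 0.127 m
βl = 2π·l/λ = 2π × 0.126 = 45.3°
tan(βl) = 1.01
Z_in = Z_0·(Z_L + jZ_0·tanβl)/(Z_0 + jZ_L·tanβl) = 18.2 − j46 Ω
Γ_s = (Z_in − Z_s)/(Z_in + Z_s) = (-56.8 − j46)/(93.2 − j46), |Γ_s| = 0.704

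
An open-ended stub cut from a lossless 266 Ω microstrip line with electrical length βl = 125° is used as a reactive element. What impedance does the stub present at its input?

Z_in ≈ +j186 Ω

tan(βl) = -1.43
For an open-ended stub, Z_in = −jZ_0·cot(βl) = −jZ_0/tan(βl)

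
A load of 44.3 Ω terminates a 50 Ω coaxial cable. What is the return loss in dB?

Γ = (44.3 − 50)/(44.3 + 50) = -0.0604
RL = −20·log₁₀|Γ| = −20·log₁₀(0.0604)

RL ≈ 24.4 dB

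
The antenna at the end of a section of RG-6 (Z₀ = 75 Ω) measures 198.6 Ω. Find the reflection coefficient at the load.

Γ = (Z_L − Z_0)/(Z_L + Z_0) = (198.6 − 75)/(198.6 + 75) = 123.6/273.6

Γ = 0.452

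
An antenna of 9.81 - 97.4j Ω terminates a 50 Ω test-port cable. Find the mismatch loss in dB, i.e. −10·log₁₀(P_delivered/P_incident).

Γ = (-40.19 − j97.4)/(59.81 − j97.4), |Γ| = 0.922
|Γ|² = 0.85, so P_del/P_inc = 1 − |Γ|² = 0.15
ML = −10·log₁₀(1 − |Γ|²)

mismatch loss ≈ 8.23 dB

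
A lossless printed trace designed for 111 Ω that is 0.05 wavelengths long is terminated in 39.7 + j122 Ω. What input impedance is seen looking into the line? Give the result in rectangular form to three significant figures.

βl = 2π × 0.05 = 18°
tan(βl) = tan(18°) = 0.325
Z_in = Z_0·(Z_L + jZ_0·tanβl)/(Z_0 + jZ_L·tanβl)
     = 111·(39.7 + j158)/(71.4 + j12.9)

Z_in ≈ 103 + j227 Ω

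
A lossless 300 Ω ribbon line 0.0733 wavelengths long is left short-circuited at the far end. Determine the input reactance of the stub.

βl = 2π × 0.0733 = 26.4°
tan(βl) = 0.496
For a short-circuited stub, Z_in = jZ_0·tan(βl)

X_in ≈ 149 Ω (inductive)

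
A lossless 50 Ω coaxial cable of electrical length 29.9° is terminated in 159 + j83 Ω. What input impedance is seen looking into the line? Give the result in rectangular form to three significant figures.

Z_in ≈ 63.2 − j85.4 Ω

tan(βl) = tan(29.9°) = 0.575
Z_in = Z_0·(Z_L + jZ_0·tanβl)/(Z_0 + jZ_L·tanβl)
     = 50·(159 + j112)/(2.27 + j91.4)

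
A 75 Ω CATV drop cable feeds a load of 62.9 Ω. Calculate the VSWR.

VSWR ≈ 1.19

Γ = (62.9 − 75)/(62.9 + 75) = -0.0877
VSWR = (1 + 0.0877)/(1 − 0.0877)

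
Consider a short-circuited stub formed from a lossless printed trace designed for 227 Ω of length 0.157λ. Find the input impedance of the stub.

Z_in ≈ +j343 Ω

βl = 2π × 0.157 = 56.5°
tan(βl) = 1.51
For a short-circuited stub, Z_in = jZ_0·tan(βl)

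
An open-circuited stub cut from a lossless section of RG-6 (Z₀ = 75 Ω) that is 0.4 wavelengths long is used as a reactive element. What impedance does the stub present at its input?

Z_in ≈ +j103 Ω

βl = 2π × 0.4 = 144°
tan(βl) = -0.727
For an open-circuited stub, Z_in = −jZ_0·cot(βl) = −jZ_0/tan(βl)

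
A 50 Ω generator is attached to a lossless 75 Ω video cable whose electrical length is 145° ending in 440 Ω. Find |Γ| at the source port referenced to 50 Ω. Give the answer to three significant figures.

|Γ| ≈ 0.756

tan(βl) = -0.7
Z_in = Z_0·(Z_L + jZ_0·tanβl)/(Z_0 + jZ_L·tanβl) = 36.7 + j98.2 Ω
Γ_s = (Z_in − Z_s)/(Z_in + Z_s) = (-13.3 + j98.2)/(86.7 + j98.2), |Γ_s| = 0.756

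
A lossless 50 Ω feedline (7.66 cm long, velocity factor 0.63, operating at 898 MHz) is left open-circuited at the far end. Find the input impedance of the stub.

λ = v/f = 0.63·c / 898 MHz = 0.21 m
βl = 2π·l/λ = 2π × 0.364 = 131°
tan(βl) = -1.15
For an open-circuited stub, Z_in = −jZ_0·cot(βl) = −jZ_0/tan(βl)

Z_in ≈ +j43.5 Ω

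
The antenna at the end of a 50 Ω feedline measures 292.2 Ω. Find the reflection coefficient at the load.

Γ = (Z_L − Z_0)/(Z_L + Z_0) = (292.2 − 50)/(292.2 + 50) = 242.2/342.2

Γ = 0.708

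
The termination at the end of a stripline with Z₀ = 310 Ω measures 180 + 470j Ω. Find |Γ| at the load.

Γ = (Z_L − Z_0)/(Z_L + Z_0) = (-130 + j470)/(490 + j470)
|Γ| = 488/679

|Γ| ≈ 0.718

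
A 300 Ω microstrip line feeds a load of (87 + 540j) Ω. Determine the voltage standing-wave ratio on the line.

VSWR ≈ 14.8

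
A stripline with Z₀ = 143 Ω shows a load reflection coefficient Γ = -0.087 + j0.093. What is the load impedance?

Z_L ≈ 118 + j22.3 Ω

Z_L = Z_0·(1 + Γ)/(1 − Γ) = 143·(0.913 + j0.093)/(1.09 − j0.093)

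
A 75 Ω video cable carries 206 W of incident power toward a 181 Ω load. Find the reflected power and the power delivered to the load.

P_reflected ≈ 35.3 W; P_delivered ≈ 171 W

Γ = (181 − 75)/(181 + 75) = 0.414
|Γ|² = 0.171
P_refl = |Γ|²·P_inc = 35.3 W, P_del = (1 − |Γ|²)·P_inc = 171 W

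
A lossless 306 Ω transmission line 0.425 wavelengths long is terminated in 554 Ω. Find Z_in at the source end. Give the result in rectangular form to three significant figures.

Z_in ≈ 377 + j192 Ω

βl = 2π × 0.425 = 153°
tan(βl) = tan(153°) = -0.51
Z_in = Z_0·(Z_L + jZ_0·tanβl)/(Z_0 + jZ_L·tanβl)
     = 306·(554 − j156)/(306 − j282)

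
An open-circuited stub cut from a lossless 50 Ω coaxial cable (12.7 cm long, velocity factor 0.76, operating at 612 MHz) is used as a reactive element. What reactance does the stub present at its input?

X_in ≈ 32.1 Ω (inductive)

λ = v/f = 0.76·c / 612 MHz = 0.373 m
βl = 2π·l/λ = 2π × 0.341 = 123°
tan(βl) = -1.56
For an open-circuited stub, Z_in = −jZ_0·cot(βl) = −jZ_0/tan(βl)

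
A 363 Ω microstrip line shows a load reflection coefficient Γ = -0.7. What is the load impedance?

Z_L ≈ 64.1 Ω

Z_L = Z_0·(1 + Γ)/(1 − Γ) = 363·(0.3)/(1.7)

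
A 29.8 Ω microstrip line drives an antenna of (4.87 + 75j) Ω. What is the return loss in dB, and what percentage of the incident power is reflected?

Γ = (-24.93 + j75)/(34.67 + j75), |Γ| = 0.957
RL = −20·log₁₀(0.957) = 0.386 dB
P_refl/P_inc = |Γ|² = 0.915

RL ≈ 0.386 dB; 91.5% of incident power reflected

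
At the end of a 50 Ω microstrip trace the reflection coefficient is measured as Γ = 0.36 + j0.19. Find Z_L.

Z_L = Z_0·(1 + Γ)/(1 − Γ) = 50·(1.36 + j0.19)/(0.64 − j0.19)

Z_L ≈ 93.6 + j42.6 Ω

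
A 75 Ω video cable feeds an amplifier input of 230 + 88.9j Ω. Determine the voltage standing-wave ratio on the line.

Γ = (Z_L − Z_0)/(Z_L + Z_0) = (155 + j88.9)/(305 + j88.9)
|Γ| = 179/318 = 0.562
VSWR = (1 + |Γ|)/(1 − |Γ|) = 1.56/0.438

VSWR ≈ 3.57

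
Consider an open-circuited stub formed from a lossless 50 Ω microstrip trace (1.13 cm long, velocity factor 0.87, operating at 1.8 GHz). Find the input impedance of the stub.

λ = v/f = 0.87·c / 1.8 GHz = 0.145 m
βl = 2π·l/λ = 2π × 0.0779 = 28.1°
tan(βl) = 0.533
For an open-circuited stub, Z_in = −jZ_0·cot(βl) = −jZ_0/tan(βl)

Z_in ≈ −j93.8 Ω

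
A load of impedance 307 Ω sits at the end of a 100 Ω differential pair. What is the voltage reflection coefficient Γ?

Γ = 0.509

Γ = (Z_L − Z_0)/(Z_L + Z_0) = (307 − 100)/(307 + 100) = 207/407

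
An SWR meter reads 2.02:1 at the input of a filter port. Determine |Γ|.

|Γ| = (S − 1)/(S + 1) = (2.02 − 1)/(2.02 + 1) = 1.02/3.02

|Γ| ≈ 0.338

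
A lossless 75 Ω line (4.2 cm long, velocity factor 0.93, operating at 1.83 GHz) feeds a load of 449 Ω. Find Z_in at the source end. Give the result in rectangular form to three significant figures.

λ = v/f = 0.93·c / 1.83 GHz = 0.152 m
βl = 2π·l/λ = 2π × 0.275 = 99.2°
tan(βl) = tan(99.2°) = -6.19
Z_in = Z_0·(Z_L + jZ_0·tanβl)/(Z_0 + jZ_L·tanβl)
     = 75·(449 − j464)/(75 − j2780)

Z_in ≈ 12.8 + j11.8 Ω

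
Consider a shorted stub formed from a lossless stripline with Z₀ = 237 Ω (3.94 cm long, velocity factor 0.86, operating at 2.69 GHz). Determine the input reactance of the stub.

X_in ≈ -149 Ω (capacitive)

λ = v/f = 0.86·c / 2.69 GHz = 0.0959 m
βl = 2π·l/λ = 2π × 0.411 = 148°
tan(βl) = -0.628
For a shorted stub, Z_in = jZ_0·tan(βl)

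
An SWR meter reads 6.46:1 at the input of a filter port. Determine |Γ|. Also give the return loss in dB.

|Γ| ≈ 0.732; return loss ≈ 2.71 dB

|Γ| = (S − 1)/(S + 1) = (6.46 − 1)/(6.46 + 1) = 5.46/7.46
RL = −20·log₁₀|Γ| = −20·log₁₀(0.732)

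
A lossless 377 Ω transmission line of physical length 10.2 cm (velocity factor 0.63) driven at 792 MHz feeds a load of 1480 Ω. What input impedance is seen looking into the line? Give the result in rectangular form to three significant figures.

λ = v/f = 0.63·c / 792 MHz = 0.239 m
βl = 2π·l/λ = 2π × 0.427 = 154°
tan(βl) = tan(154°) = -0.49
Z_in = Z_0·(Z_L + jZ_0·tanβl)/(Z_0 + jZ_L·tanβl)
     = 377·(1480 − j185)/(377 − j726)

Z_in ≈ 390 + j566 Ω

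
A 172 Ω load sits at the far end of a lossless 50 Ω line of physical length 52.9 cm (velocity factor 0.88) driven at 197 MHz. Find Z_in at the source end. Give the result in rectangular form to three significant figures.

Z_in ≈ 33.8 + j51.6 Ω

λ = v/f = 0.88·c / 197 MHz = 1.34 m
βl = 2π·l/λ = 2π × 0.395 = 142°
tan(βl) = tan(142°) = -0.778
Z_in = Z_0·(Z_L + jZ_0·tanβl)/(Z_0 + jZ_L·tanβl)
     = 50·(172 − j38.9)/(50 − j134)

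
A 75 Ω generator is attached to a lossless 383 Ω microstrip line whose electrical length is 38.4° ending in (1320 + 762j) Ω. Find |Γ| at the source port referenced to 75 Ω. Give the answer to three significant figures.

tan(βl) = 0.793
Z_in = Z_0·(Z_L + jZ_0·tanβl)/(Z_0 + jZ_L·tanβl) = 276 − j541 Ω
Γ_s = (Z_in − Z_s)/(Z_in + Z_s) = (201 − j541)/(351 − j541), |Γ_s| = 0.895

|Γ| ≈ 0.895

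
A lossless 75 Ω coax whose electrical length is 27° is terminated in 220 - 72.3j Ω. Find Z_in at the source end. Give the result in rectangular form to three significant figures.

tan(βl) = tan(27°) = 0.51
Z_in = Z_0·(Z_L + jZ_0·tanβl)/(Z_0 + jZ_L·tanβl)
     = 75·(220 − j34.1)/(112 + j112)

Z_in ≈ 62.2 − j85.2 Ω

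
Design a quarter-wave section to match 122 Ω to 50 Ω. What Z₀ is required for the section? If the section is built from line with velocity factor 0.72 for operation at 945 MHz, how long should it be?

Z_qwt ≈ 78.1 Ω; length ≈ 5.71 cm

Z_qwt = √(Z_0·R_L) = √(50 × 122) = √6100
λ = 0.72·c/f = 0.229 m, so l = λ/4 = 0.0571 m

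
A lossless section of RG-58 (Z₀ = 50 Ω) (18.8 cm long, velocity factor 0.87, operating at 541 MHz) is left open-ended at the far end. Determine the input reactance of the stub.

λ = v/f = 0.87·c / 541 MHz = 0.482 m
βl = 2π·l/λ = 2π × 0.39 = 140°
tan(βl) = -0.831
For an open-ended stub, Z_in = −jZ_0·cot(βl) = −jZ_0/tan(βl)

X_in ≈ 60.2 Ω (inductive)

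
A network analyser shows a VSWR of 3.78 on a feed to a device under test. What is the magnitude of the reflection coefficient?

|Γ| = (S − 1)/(S + 1) = (3.78 − 1)/(3.78 + 1) = 2.78/4.78

|Γ| ≈ 0.582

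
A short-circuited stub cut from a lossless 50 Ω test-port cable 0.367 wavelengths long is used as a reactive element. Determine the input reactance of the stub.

X_in ≈ -55.3 Ω (capacitive)

βl = 2π × 0.367 = 132°
tan(βl) = -1.11
For a short-circuited stub, Z_in = jZ_0·tan(βl)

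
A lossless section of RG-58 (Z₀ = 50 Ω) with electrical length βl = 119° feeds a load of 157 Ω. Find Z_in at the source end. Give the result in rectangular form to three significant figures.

Z_in ≈ 20.2 + j24.2 Ω

tan(βl) = tan(119°) = -1.8
Z_in = Z_0·(Z_L + jZ_0·tanβl)/(Z_0 + jZ_L·tanβl)
     = 50·(157 − j90.2)/(50 − j283)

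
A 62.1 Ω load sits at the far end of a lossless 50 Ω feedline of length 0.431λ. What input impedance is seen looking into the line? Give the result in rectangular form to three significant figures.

Z_in ≈ 56.7 + j9.44 Ω

βl = 2π × 0.431 = 155°
tan(βl) = tan(155°) = -0.463
Z_in = Z_0·(Z_L + jZ_0·tanβl)/(Z_0 + jZ_L·tanβl)
     = 50·(62.1 − j23.1)/(50 − j28.7)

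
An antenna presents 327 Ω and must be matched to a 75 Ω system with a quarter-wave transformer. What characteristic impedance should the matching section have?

Z_qwt = √(Z_0·R_L) = √(75 × 327) = √24520

Z_qwt ≈ 157 Ω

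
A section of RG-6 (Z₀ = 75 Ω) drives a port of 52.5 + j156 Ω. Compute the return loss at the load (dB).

Γ = (-22.5 + j156)/(127.5 + j156), |Γ| = 0.782
RL = −20·log₁₀|Γ| = −20·log₁₀(0.782)

RL ≈ 2.13 dB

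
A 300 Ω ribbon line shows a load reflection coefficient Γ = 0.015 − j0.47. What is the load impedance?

Z_L ≈ 196 − j237 Ω

Z_L = Z_0·(1 + Γ)/(1 − Γ) = 300·(1.01 − j0.47)/(0.985 + j0.47)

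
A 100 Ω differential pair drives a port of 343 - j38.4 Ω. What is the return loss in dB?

Γ = (243 − j38.4)/(443 − j38.4), |Γ| = 0.553
RL = −20·log₁₀|Γ| = −20·log₁₀(0.553)

RL ≈ 5.14 dB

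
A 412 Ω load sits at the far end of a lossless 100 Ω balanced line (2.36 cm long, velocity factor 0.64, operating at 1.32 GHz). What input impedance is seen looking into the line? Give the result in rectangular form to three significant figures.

Z_in ≈ 32.7 − j56.6 Ω

λ = v/f = 0.64·c / 1.32 GHz = 0.145 m
βl = 2π·l/λ = 2π × 0.162 = 58.4°
tan(βl) = tan(58.4°) = 1.63
Z_in = Z_0·(Z_L + jZ_0·tanβl)/(Z_0 + jZ_L·tanβl)
     = 100·(412 + j163)/(100 + j670)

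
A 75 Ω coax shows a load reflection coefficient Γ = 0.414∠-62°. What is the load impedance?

Z_L = Z_0·(1 + Γ)/(1 − Γ) = 75·(1.19 − j0.366)/(0.806 + j0.366)

Z_L ≈ 79.4 − j70.1 Ω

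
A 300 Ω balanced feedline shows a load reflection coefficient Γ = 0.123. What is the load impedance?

Z_L = Z_0·(1 + Γ)/(1 − Γ) = 300·(1.12)/(0.877)

Z_L ≈ 384 Ω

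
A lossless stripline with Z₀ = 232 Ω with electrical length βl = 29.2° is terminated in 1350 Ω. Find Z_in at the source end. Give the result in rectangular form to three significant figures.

tan(βl) = tan(29.2°) = 0.559
Z_in = Z_0·(Z_L + jZ_0·tanβl)/(Z_0 + jZ_L·tanβl)
     = 232·(1350 + j130)/(232 + j754)

Z_in ≈ 153 − j368 Ω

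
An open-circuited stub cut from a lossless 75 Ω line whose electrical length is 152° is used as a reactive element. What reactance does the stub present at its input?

X_in ≈ 141 Ω (inductive)

tan(βl) = -0.532
For an open-circuited stub, Z_in = −jZ_0·cot(βl) = −jZ_0/tan(βl)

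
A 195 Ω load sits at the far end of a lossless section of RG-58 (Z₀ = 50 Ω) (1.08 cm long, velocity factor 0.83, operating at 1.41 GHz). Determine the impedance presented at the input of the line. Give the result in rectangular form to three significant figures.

λ = v/f = 0.83·c / 1.41 GHz = 0.177 m
βl = 2π·l/λ = 2π × 0.0612 = 22°
tan(βl) = tan(22°) = 0.404
Z_in = Z_0·(Z_L + jZ_0·tanβl)/(Z_0 + jZ_L·tanβl)
     = 50·(195 + j20.2)/(50 + j78.8)

Z_in ≈ 65.1 − j82.4 Ω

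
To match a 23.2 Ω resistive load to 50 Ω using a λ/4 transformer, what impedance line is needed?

Z_qwt ≈ 34.1 Ω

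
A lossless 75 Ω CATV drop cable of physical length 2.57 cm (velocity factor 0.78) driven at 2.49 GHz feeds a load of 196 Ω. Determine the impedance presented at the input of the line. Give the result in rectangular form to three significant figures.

Z_in ≈ 29.2 + j9.48 Ω

λ = v/f = 0.78·c / 2.49 GHz = 0.094 m
βl = 2π·l/λ = 2π × 0.273 = 98.5°
tan(βl) = tan(98.5°) = -6.73
Z_in = Z_0·(Z_L + jZ_0·tanβl)/(Z_0 + jZ_L·tanβl)
     = 75·(196 − j505)/(75 − j1320)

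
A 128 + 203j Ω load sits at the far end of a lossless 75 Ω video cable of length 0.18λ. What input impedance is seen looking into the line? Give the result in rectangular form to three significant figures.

Z_in ≈ 19.8 − j61.2 Ω

βl = 2π × 0.18 = 64.8°
tan(βl) = tan(64.8°) = 2.13
Z_in = Z_0·(Z_L + jZ_0·tanβl)/(Z_0 + jZ_L·tanβl)
     = 75·(128 + j362)/(-356 + j272)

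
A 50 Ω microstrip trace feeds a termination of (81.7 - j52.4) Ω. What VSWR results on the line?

Γ = (Z_L − Z_0)/(Z_L + Z_0) = (31.7 − j52.4)/(131.7 − j52.4)
|Γ| = 61.2/142 = 0.432
VSWR = (1 + |Γ|)/(1 − |Γ|) = 1.43/0.568

VSWR ≈ 2.52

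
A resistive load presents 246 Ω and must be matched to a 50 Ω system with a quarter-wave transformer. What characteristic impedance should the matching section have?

Z_qwt = √(Z_0·R_L) = √(50 × 246) = √12300

Z_qwt ≈ 111 Ω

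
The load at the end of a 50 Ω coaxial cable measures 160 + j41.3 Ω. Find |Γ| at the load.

Γ = (Z_L − Z_0)/(Z_L + Z_0) = (110 + j41.3)/(210 + j41.3)
|Γ| = 117/214

|Γ| ≈ 0.549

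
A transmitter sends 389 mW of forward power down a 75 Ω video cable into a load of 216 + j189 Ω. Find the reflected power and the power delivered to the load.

|Γ| = |(141 + j189)/(291 + j189)| = 0.68
|Γ|² = 0.462
P_refl = |Γ|²·P_inc = 180 mW, P_del = (1 − |Γ|²)·P_inc = 209 mW

P_reflected ≈ 180 mW; P_delivered ≈ 209 mW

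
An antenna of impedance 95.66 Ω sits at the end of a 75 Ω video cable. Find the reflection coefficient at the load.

Γ = 0.121

Γ = (Z_L − Z_0)/(Z_L + Z_0) = (95.66 − 75)/(95.66 + 75) = 20.66/170.7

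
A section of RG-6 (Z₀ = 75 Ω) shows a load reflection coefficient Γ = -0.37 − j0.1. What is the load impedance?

Z_L ≈ 33.9 − j7.95 Ω

Z_L = Z_0·(1 + Γ)/(1 − Γ) = 75·(0.63 − j0.1)/(1.37 + j0.1)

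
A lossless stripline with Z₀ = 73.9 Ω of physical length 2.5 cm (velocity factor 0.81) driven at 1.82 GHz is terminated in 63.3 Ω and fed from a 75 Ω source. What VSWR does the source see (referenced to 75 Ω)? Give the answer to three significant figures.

VSWR ≈ 1.16

λ = v/f = 0.81·c / 1.82 GHz = 0.134 m
βl = 2π·l/λ = 2π × 0.187 = 67.4°
tan(βl) = 2.4
Z_in = Z_0·(Z_L + jZ_0·tanβl)/(Z_0 + jZ_L·tanβl) = 81.9 + j9.03 Ω
Γ_s = (Z_in − Z_s)/(Z_in + Z_s) = (6.89 + j9.03)/(157 + j9.03), |Γ_s| = 0.0723
VSWR = (1 + |Γ_s|)/(1 − |Γ_s|)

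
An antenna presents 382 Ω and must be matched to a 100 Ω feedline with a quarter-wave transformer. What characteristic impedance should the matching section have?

Z_qwt ≈ 195 Ω

Z_qwt = √(Z_0·R_L) = √(100 × 382) = √38200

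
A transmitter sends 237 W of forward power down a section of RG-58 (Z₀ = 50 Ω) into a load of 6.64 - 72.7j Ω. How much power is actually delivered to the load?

P_delivered ≈ 37.1 W

|Γ| = |(-43.36 − j72.7)/(56.64 − j72.7)| = 0.919
|Γ|² = 0.844
P_refl = |Γ|²·P_inc = 200 W, P_del = (1 − |Γ|²)·P_inc = 37.1 W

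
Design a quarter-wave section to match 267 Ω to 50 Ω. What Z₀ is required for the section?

Z_qwt = √(Z_0·R_L) = √(50 × 267) = √13350

Z_qwt ≈ 116 Ω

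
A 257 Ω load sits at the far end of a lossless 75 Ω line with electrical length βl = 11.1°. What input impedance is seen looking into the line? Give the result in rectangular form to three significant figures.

Z_in ≈ 184 − j109 Ω

tan(βl) = tan(11.1°) = 0.196
Z_in = Z_0·(Z_L + jZ_0·tanβl)/(Z_0 + jZ_L·tanβl)
     = 75·(257 + j14.7)/(75 + j50.4)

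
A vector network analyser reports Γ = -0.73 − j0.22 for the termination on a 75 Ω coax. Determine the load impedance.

Z_L ≈ 10.3 − j10.9 Ω

Z_L = Z_0·(1 + Γ)/(1 − Γ) = 75·(0.27 − j0.22)/(1.73 + j0.22)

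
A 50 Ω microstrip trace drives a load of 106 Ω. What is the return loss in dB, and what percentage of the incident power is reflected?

Γ = (106 − 50)/(106 + 50) = 0.359
RL = −20·log₁₀(0.359) = 8.9 dB
P_refl/P_inc = |Γ|² = 0.129

RL ≈ 8.9 dB; 12.9% of incident power reflected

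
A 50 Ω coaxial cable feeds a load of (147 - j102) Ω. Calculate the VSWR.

Γ = (Z_L − Z_0)/(Z_L + Z_0) = (97 − j102)/(197 − j102)
|Γ| = 141/222 = 0.635
VSWR = (1 + |Γ|)/(1 − |Γ|) = 1.63/0.365

VSWR ≈ 4.47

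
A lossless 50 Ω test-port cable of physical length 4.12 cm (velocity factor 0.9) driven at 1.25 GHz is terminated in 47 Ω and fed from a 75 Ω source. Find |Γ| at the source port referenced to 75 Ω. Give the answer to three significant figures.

λ = v/f = 0.9·c / 1.25 GHz = 0.216 m
βl = 2π·l/λ = 2π × 0.191 = 68.7°
tan(βl) = 2.56
Z_in = Z_0·(Z_L + jZ_0·tanβl)/(Z_0 + jZ_L·tanβl) = 52.3 + j2.19 Ω
Γ_s = (Z_in − Z_s)/(Z_in + Z_s) = (-22.7 + j2.19)/(127 + j2.19), |Γ_s| = 0.179

|Γ| ≈ 0.179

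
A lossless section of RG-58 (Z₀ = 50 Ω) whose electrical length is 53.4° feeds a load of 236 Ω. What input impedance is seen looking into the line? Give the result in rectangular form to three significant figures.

tan(βl) = tan(53.4°) = 1.35
Z_in = Z_0·(Z_L + jZ_0·tanβl)/(Z_0 + jZ_L·tanβl)
     = 50·(236 + j67.3)/(50 + j318)

Z_in ≈ 16 − j34.6 Ω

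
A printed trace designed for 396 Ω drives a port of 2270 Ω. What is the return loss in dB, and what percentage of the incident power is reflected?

RL ≈ 3.06 dB; 49.4% of incident power reflected

Γ = (2270 − 396)/(2270 + 396) = 0.703
RL = −20·log₁₀(0.703) = 3.06 dB
P_refl/P_inc = |Γ|² = 0.494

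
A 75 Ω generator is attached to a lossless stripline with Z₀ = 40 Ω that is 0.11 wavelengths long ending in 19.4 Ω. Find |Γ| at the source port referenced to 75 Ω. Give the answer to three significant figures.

βl = 2π × 0.11 = 39.6°
tan(βl) = 0.827
Z_in = Z_0·(Z_L + jZ_0·tanβl)/(Z_0 + jZ_L·tanβl) = 28.1 + j21.8 Ω
Γ_s = (Z_in − Z_s)/(Z_in + Z_s) = (-46.9 + j21.8)/(103 + j21.8), |Γ_s| = 0.49

|Γ| ≈ 0.49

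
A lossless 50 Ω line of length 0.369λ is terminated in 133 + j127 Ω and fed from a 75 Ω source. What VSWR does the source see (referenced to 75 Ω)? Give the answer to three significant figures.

VSWR ≈ 6.71

βl = 2π × 0.369 = 133°
tan(βl) = -1.08
Z_in = Z_0·(Z_L + jZ_0·tanβl)/(Z_0 + jZ_L·tanβl) = 13 + j29.5 Ω
Γ_s = (Z_in − Z_s)/(Z_in + Z_s) = (-62 + j29.5)/(88 + j29.5), |Γ_s| = 0.741
VSWR = (1 + |Γ_s|)/(1 − |Γ_s|)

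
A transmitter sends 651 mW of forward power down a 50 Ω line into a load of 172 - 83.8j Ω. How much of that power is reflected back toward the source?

|Γ| = |(122 − j83.8)/(222 − j83.8)| = 0.624
|Γ|² = 0.389
P_refl = |Γ|²·P_inc = 253 mW, P_del = (1 − |Γ|²)·P_inc = 398 mW

P_reflected ≈ 253 mW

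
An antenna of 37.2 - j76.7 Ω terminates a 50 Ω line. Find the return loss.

RL ≈ 3.48 dB

Γ = (-12.8 − j76.7)/(87.2 − j76.7), |Γ| = 0.67
RL = −20·log₁₀|Γ| = −20·log₁₀(0.67)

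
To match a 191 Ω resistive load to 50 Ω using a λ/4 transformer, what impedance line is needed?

Z_qwt ≈ 97.7 Ω

Z_qwt = √(Z_0·R_L) = √(50 × 191) = √9550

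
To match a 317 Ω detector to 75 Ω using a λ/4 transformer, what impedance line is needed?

Z_qwt ≈ 154 Ω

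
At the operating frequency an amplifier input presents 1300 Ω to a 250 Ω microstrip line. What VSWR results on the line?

VSWR ≈ 5.2

Γ = (1300 − 250)/(1300 + 250) = 0.677
VSWR = (1 + 0.677)/(1 − 0.677)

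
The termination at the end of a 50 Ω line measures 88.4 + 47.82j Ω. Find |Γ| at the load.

|Γ| ≈ 0.419

Γ = (Z_L − Z_0)/(Z_L + Z_0) = (38.4 + j47.82)/(138.4 + j47.82)
|Γ| = 61.3/146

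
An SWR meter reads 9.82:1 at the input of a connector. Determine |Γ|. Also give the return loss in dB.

|Γ| ≈ 0.815; return loss ≈ 1.78 dB

|Γ| = (S − 1)/(S + 1) = (9.82 − 1)/(9.82 + 1) = 8.82/10.8
RL = −20·log₁₀|Γ| = −20·log₁₀(0.815)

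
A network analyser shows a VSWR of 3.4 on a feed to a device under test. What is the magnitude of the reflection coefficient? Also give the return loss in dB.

|Γ| = (S − 1)/(S + 1) = (3.4 − 1)/(3.4 + 1) = 2.4/4.4
RL = −20·log₁₀|Γ| = −20·log₁₀(0.545)

|Γ| ≈ 0.545; return loss ≈ 5.26 dB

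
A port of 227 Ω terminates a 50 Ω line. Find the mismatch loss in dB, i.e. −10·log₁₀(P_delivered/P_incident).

mismatch loss ≈ 2.28 dB

Γ = (227 − 50)/(227 + 50) = 0.639
|Γ|² = 0.408, so P_del/P_inc = 1 − |Γ|² = 0.592
ML = −10·log₁₀(1 − |Γ|²)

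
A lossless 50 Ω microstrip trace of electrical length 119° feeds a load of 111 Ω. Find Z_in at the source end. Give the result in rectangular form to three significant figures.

tan(βl) = tan(119°) = -1.8
Z_in = Z_0·(Z_L + jZ_0·tanβl)/(Z_0 + jZ_L·tanβl)
     = 50·(111 − j90.2)/(50 − j200)

Z_in ≈ 27.7 + j20.8 Ω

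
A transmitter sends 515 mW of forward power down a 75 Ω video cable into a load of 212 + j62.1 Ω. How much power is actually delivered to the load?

P_delivered ≈ 380 mW

|Γ| = |(137 + j62.1)/(287 + j62.1)| = 0.512
|Γ|² = 0.262
P_refl = |Γ|²·P_inc = 135 mW, P_del = (1 − |Γ|²)·P_inc = 380 mW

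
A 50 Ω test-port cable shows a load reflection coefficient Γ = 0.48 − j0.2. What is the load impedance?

Z_L ≈ 118 − j64.4 Ω

Z_L = Z_0·(1 + Γ)/(1 − Γ) = 50·(1.48 − j0.2)/(0.52 + j0.2)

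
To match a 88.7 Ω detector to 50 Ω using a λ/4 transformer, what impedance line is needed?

Z_qwt = √(Z_0·R_L) = √(50 × 88.7) = √4435

Z_qwt ≈ 66.6 Ω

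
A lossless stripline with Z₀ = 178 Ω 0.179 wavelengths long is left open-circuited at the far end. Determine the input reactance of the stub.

βl = 2π × 0.179 = 64.4°
tan(βl) = 2.09
For an open-circuited stub, Z_in = −jZ_0·cot(βl) = −jZ_0/tan(βl)

X_in ≈ -85.1 Ω (capacitive)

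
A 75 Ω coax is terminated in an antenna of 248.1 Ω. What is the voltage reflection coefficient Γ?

Γ = 0.536

Γ = (Z_L − Z_0)/(Z_L + Z_0) = (248.1 − 75)/(248.1 + 75) = 173.1/323.1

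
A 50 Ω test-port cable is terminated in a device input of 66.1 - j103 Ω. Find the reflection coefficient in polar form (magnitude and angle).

Γ = (Z_L − Z_0)/(Z_L + Z_0) = (16.1 − j103)/(116.1 − j103)
|Γ| = 104/155 = 0.672

Γ ≈ 0.672 ∠ -39.5°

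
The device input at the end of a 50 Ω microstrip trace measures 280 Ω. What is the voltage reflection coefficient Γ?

Γ = (Z_L − Z_0)/(Z_L + Z_0) = (280 − 50)/(280 + 50) = 230/330

Γ = 0.697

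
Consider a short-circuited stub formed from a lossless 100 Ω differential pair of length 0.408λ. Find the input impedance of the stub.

Z_in ≈ −j65.2 Ω

βl = 2π × 0.408 = 147°
tan(βl) = -0.652
For a short-circuited stub, Z_in = jZ_0·tan(βl)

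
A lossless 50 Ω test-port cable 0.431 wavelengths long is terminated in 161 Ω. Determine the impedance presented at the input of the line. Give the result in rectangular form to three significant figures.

βl = 2π × 0.431 = 155°
tan(βl) = tan(155°) = -0.463
Z_in = Z_0·(Z_L + jZ_0·tanβl)/(Z_0 + jZ_L·tanβl)
     = 50·(161 − j23.1)/(50 − j74.5)

Z_in ≈ 60.7 + j67.3 Ω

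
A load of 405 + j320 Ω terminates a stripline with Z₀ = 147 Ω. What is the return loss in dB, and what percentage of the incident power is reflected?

Γ = (258 + j320)/(552 + j320), |Γ| = 0.644
RL = −20·log₁₀(0.644) = 3.82 dB
P_refl/P_inc = |Γ|² = 0.415

RL ≈ 3.82 dB; 41.5% of incident power reflected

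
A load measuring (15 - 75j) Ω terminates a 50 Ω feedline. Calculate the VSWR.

VSWR ≈ 11

Γ = (Z_L − Z_0)/(Z_L + Z_0) = (-35 − j75)/(65 − j75)
|Γ| = 82.8/99.2 = 0.834
VSWR = (1 + |Γ|)/(1 − |Γ|) = 1.83/0.166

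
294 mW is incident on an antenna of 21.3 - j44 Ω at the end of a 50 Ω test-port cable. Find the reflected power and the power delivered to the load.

|Γ| = |(-28.7 − j44)/(71.3 − j44)| = 0.627
|Γ|² = 0.393
P_refl = |Γ|²·P_inc = 116 mW, P_del = (1 − |Γ|²)·P_inc = 178 mW

P_reflected ≈ 116 mW; P_delivered ≈ 178 mW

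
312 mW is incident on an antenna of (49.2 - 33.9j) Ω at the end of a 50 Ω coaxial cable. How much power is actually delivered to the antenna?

|Γ| = |(-0.8 − j33.9)/(99.2 − j33.9)| = 0.323
|Γ|² = 0.105
P_refl = |Γ|²·P_inc = 32.6 mW, P_del = (1 − |Γ|²)·P_inc = 279 mW

P_delivered ≈ 279 mW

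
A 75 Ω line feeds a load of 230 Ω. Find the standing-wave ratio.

VSWR ≈ 3.07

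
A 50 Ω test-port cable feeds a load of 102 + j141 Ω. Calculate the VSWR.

VSWR ≈ 6.27

Γ = (Z_L − Z_0)/(Z_L + Z_0) = (52 + j141)/(152 + j141)
|Γ| = 150/207 = 0.725
VSWR = (1 + |Γ|)/(1 − |Γ|) = 1.72/0.275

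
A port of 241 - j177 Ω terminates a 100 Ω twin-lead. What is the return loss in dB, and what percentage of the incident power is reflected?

Γ = (141 − j177)/(341 − j177), |Γ| = 0.589
RL = −20·log₁₀(0.589) = 4.6 dB
P_refl/P_inc = |Γ|² = 0.347

RL ≈ 4.6 dB; 34.7% of incident power reflected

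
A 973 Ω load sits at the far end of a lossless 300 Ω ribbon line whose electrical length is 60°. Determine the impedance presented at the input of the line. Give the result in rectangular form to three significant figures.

tan(βl) = tan(60°) = 1.73
Z_in = Z_0·(Z_L + jZ_0·tanβl)/(Z_0 + jZ_L·tanβl)
     = 300·(973 + j520)/(300 + j1690)

Z_in ≈ 120 − j152 Ω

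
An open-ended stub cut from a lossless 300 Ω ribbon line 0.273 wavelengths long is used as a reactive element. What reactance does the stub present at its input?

X_in ≈ 43.7 Ω (inductive)

βl = 2π × 0.273 = 98.3°
tan(βl) = -6.87
For an open-ended stub, Z_in = −jZ_0·cot(βl) = −jZ_0/tan(βl)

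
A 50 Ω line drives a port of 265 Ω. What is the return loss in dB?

Γ = (265 − 50)/(265 + 50) = 0.683
RL = −20·log₁₀|Γ| = −20·log₁₀(0.683)

RL ≈ 3.32 dB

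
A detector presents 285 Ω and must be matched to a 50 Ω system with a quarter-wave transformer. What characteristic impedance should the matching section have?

Z_qwt ≈ 119 Ω

Z_qwt = √(Z_0·R_L) = √(50 × 285) = √14250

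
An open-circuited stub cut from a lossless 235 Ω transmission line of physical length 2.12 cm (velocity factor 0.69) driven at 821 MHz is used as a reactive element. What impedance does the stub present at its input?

Z_in ≈ −j403 Ω

λ = v/f = 0.69·c / 821 MHz = 0.252 m
βl = 2π·l/λ = 2π × 0.0841 = 30.3°
tan(βl) = 0.584
For an open-circuited stub, Z_in = −jZ_0·cot(βl) = −jZ_0/tan(βl)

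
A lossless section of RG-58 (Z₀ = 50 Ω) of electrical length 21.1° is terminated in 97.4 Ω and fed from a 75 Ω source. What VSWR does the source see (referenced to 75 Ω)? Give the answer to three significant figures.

VSWR ≈ 1.6

tan(βl) = 0.386
Z_in = Z_0·(Z_L + jZ_0·tanβl)/(Z_0 + jZ_L·tanβl) = 71.5 − j34.5 Ω
Γ_s = (Z_in − Z_s)/(Z_in + Z_s) = (-3.5 − j34.5)/(147 − j34.5), |Γ_s| = 0.23
VSWR = (1 + |Γ_s|)/(1 − |Γ_s|)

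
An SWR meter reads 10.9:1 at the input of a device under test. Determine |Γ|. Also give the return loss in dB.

|Γ| ≈ 0.832; return loss ≈ 1.6 dB

|Γ| = (S − 1)/(S + 1) = (10.9 − 1)/(10.9 + 1) = 9.9/11.9
RL = −20·log₁₀|Γ| = −20·log₁₀(0.832)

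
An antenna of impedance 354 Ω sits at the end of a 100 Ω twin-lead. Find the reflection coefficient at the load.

Γ = 0.559

Γ = (Z_L − Z_0)/(Z_L + Z_0) = (354 − 100)/(354 + 100) = 254/454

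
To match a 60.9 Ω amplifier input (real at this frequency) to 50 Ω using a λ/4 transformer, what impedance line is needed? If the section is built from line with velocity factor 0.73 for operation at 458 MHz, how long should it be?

Z_qwt ≈ 55.2 Ω; length ≈ 12 cm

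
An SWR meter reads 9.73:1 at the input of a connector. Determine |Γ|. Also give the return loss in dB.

|Γ| ≈ 0.814; return loss ≈ 1.79 dB

|Γ| = (S − 1)/(S + 1) = (9.73 − 1)/(9.73 + 1) = 8.73/10.7
RL = −20·log₁₀|Γ| = −20·log₁₀(0.814)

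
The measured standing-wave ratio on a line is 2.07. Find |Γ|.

|Γ| = (S − 1)/(S + 1) = (2.07 − 1)/(2.07 + 1) = 1.07/3.07

|Γ| ≈ 0.349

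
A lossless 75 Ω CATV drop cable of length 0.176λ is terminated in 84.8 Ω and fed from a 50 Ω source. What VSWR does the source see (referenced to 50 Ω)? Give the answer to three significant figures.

VSWR ≈ 1.41

βl = 2π × 0.176 = 63.4°
tan(βl) = 1.99
Z_in = Z_0·(Z_L + jZ_0·tanβl)/(Z_0 + jZ_L·tanβl) = 69.4 − j6.85 Ω
Γ_s = (Z_in − Z_s)/(Z_in + Z_s) = (19.4 − j6.85)/(119 − j6.85), |Γ_s| = 0.172
VSWR = (1 + |Γ_s|)/(1 − |Γ_s|)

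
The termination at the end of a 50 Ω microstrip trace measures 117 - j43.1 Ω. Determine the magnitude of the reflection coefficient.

|Γ| ≈ 0.462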